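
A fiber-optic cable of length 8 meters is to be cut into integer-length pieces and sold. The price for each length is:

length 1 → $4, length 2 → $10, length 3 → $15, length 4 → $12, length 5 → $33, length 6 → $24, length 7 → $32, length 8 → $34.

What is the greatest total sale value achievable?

Build best[k] bottom-up: best[k] = max over allowed piece i of (p[i] + best[k−i]).
best[1] = 4
best[2] = max(4+4, 10+0) = 10
best[3] = max(4+10, 10+4, 15+0) = 15
best[4] = max(4+15, 10+10, 15+4, 12+0) = 20
best[5] = max(4+20, 10+15, 15+10, 12+4, 33+0) = 33
best[6] = max(4+33, 10+20, 15+15, 12+10, 33+4, 24+0) = 37
best[7] = max(4+37, 10+33, 15+20, …, 24+4, 32+0) = 43
best[8] = max(4+43, 10+37, 15+33, …, 32+4, 34+0) = 48
One optimal cutting: 5 + 3 → $33 + $15 = $48.

48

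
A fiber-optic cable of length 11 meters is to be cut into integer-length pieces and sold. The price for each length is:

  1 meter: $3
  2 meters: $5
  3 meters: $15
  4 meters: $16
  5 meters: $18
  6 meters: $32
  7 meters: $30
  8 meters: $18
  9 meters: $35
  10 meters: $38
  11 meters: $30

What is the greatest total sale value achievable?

53

Build R[k] bottom-up: R[k] = max over allowed piece i of (p[i] + R[k−i]).
R[1] = 3
R[2] = max(3+3, 5+0) = 6
R[3] = max(3+6, 5+3, 15+0) = 15
R[4] = max(3+15, 5+6, 15+3, 16+0) = 18
R[5] = max(3+18, 5+15, 15+6, 16+3, 18+0) = 21
R[6] = max(3+21, 5+18, 15+15, 16+6, 18+3, 32+0) = 32
R[7] = max(3+32, 5+21, 15+18, …, 32+3, 30+0) = 35
R[8] = max(3+35, 5+32, 15+21, …, 30+3, 18+0) = 38
R[9] = max(3+38, 5+35, 15+32, …, 18+3, 35+0) = 47
R[10] = max(3+47, 5+38, 15+35, …, 35+3, 38+0) = 50
R[11] = max(3+50, 5+47, 15+38, …, 38+3, 30+0) = 53
One optimal cutting: 6 + 3 + 1 + 1 → $32 + $15 + $3 + $3 = $53.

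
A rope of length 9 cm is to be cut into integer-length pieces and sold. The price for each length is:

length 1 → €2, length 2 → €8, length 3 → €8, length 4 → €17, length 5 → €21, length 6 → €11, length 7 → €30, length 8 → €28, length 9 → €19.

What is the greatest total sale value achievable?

Consider every possible first cut. v[k] is the best of p[i]+v[k−i] over all sellable i≤k.
v[1] = 2
v[2] = 8
v[3] = 10  (first piece 1, then v[2]=8)
v[4] = 17
v[5] = 21
v[6] = 25  (first piece 2, then v[4]=17)
v[7] = 30
v[8] = 34  (first piece 4, then v[4]=17)
v[9] = 38  (first piece 2, then v[7]=30)
One optimal cutting: 7 + 2 → €30 + €8 = €38.

38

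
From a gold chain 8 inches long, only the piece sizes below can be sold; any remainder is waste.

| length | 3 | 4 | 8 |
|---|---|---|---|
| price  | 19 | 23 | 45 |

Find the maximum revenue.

Let f[k] be the best obtainable value from length k. For each k, try every first piece i and keep the best of price[i] + f[k−i].
f[1] = 0
f[2] = 0
f[3] = 19
f[4] = max(19+0, 23+0) = 23
f[5] = max(19+0, 23+0) = 23
f[6] = max(19+19, 23+0) = 38
f[7] = max(19+23, 23+19) = 42
f[8] = max(19+23, 23+23, 45+0) = 46
One optimal cutting: 4 + 4 → $46.

46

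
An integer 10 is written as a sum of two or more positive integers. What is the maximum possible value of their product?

36

Let prod[k] be the best product for length k (with at least one cut). For each first piece i, the rest contributes max(k−i, prod[k−i]).
prod[2] = 1·max(1,0) = 1·1 = 1
prod[3] = 1·max(2,1) = 1·2 = 2
prod[4] = 2·max(2,1) = 2·2 = 4
prod[5] = 2·max(3,2) = 2·3 = 6
prod[6] = 3·max(3,2) = 3·3 = 9
prod[7] = 2·max(5,6) = 2·6 = 12
prod[8] = 2·max(6,9) = 2·9 = 18
prod[9] = 3·max(6,9) = 3·9 = 27
prod[10] = 2·max(8,18) = 2·18 = 36
One optimal split: 3 + 3 + 2 + 2; product 3·3·2·2 = 36.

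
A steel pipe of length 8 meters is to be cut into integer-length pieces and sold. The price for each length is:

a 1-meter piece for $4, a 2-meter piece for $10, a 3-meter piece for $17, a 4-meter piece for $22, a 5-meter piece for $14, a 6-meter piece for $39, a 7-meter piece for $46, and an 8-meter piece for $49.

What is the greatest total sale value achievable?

50

Build v[k] bottom-up: v[k] = max over allowed piece i of (p[i] + v[k−i]).
v[1] = 4
v[2] = 10
v[3] = 17
v[4] = 22
v[5] = 27  (first piece 2, then v[3]=17)
v[6] = 39
v[7] = 46
v[8] = 50  (first piece 1, then v[7]=46)
One optimal cutting: 7 + 1 → $46 + $4 = $50.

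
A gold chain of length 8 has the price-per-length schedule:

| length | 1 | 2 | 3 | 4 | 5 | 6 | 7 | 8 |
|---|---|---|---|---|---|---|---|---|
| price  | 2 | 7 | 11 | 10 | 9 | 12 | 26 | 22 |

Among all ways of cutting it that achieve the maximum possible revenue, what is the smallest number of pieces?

3

Consider every possible first cut. r[k] is the best of p[i]+r[k−i] over all sellable i≤k.
r[1] = 2
r[2] = 7
r[3] = 11
r[4] = 14  (first piece 2, then r[2]=7)
r[5] = 18  (first piece 2, then r[3]=11)
r[6] = 22  (first piece 3, then r[3]=11)
r[7] = 26
r[8] = 29  (first piece 2, then r[6]=22)
Maximum revenue is $29.
Now minimize piece count subject to staying optimal: for each k, pieces[k] = 1 + min over i with p[i]+r[k−i]=r[k] of pieces[k−i].
pieces[5] = 2
pieces[6] = 2
pieces[7] = 1
pieces[8] = 3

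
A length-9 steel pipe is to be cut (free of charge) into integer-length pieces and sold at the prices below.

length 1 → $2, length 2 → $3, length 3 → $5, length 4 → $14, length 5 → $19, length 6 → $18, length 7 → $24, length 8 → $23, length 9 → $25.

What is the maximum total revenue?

33

Build R[k] bottom-up: R[k] = max over allowed piece i of (p[i] + R[k−i]).
R[1] = 2
R[2] = 4  (first piece 1, then R[1]=2)
R[3] = 6  (first piece 1, then R[2]=4)
R[4] = 14
R[5] = 19
R[6] = 21  (first piece 1, then R[5]=19)
R[7] = 24
R[8] = 28  (first piece 4, then R[4]=14)
R[9] = 33  (first piece 4, then R[5]=19)
One optimal cutting: 5 + 4 → $19 + $14 = $33.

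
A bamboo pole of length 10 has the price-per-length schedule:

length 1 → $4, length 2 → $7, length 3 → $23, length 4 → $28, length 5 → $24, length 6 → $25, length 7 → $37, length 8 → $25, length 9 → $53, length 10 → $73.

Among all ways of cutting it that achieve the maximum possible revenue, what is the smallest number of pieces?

Let r[k] be the best obtainable value from length k. For each k, try every first piece i and keep the best of price[i] + r[k−i].
r[1] = 4
r[2] = 8  (first piece 1, then r[1]=4)
r[3] = 23
r[4] = 28
r[5] = 32  (first piece 1, then r[4]=28)
r[6] = 46  (first piece 3, then r[3]=23)
r[7] = 51  (first piece 3, then r[4]=28)
r[8] = 56  (first piece 4, then r[4]=28)
r[9] = 69  (first piece 3, then r[6]=46)
r[10] = 74  (first piece 3, then r[7]=51)
Maximum revenue is $74.
Now minimize piece count subject to staying optimal: for each k, pieces[k] = 1 + min over i with p[i]+r[k−i]=r[k] of pieces[k−i].
pieces[7] = 2
pieces[8] = 2
pieces[9] = 3
pieces[10] = 3

3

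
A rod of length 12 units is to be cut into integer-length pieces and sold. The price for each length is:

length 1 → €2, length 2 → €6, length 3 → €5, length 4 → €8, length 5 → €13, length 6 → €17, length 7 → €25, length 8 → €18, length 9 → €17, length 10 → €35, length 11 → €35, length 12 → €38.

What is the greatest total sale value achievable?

Consider every possible first cut. r[k] is the best of p[i]+r[k−i] over all sellable i≤k.
r[1] = 2
r[2] = max(2+2, 6+0) = 6
r[3] = max(2+6, 6+2, 5+0) = 8
r[4] = max(2+8, 6+6, 5+2, 8+0) = 12
r[5] = max(2+12, 6+8, 5+6, 8+2, 13+0) = 14
r[6] = max(2+14, 6+12, 5+8, 8+6, 13+2, 17+0) = 18
r[7] = max(2+18, 6+14, 5+12, …, 17+2, 25+0) = 25
r[8] = max(2+25, 6+18, 5+14, …, 25+2, 18+0) = 27
r[9] = max(2+27, 6+25, 5+18, …, 18+2, 17+0) = 31
r[10] = max(2+31, 6+27, 5+25, …, 17+2, 35+0) = 35
r[11] = max(2+35, 6+31, 5+27, …, 35+2, 35+0) = 37
r[12] = max(2+37, 6+35, 5+31, …, 35+2, 38+0) = 41
One optimal cutting: 10 + 2 → €35 + €6 = €41.

41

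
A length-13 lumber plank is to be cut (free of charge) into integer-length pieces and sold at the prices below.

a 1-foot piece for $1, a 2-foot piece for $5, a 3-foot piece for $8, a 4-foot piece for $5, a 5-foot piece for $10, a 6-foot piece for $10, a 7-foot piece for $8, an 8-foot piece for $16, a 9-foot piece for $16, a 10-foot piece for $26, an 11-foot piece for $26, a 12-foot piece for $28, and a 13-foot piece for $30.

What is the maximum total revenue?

Let best[k] be the best obtainable value from length k. For each k, try every first piece i and keep the best of price[i] + best[k−i].
best[1] = 1
best[2] = 5
best[3] = 8
best[4] = 10  (first piece 2, then best[2]=5)
best[5] = 13  (first piece 2, then best[3]=8)
best[6] = 16  (first piece 3, then best[3]=8)
best[7] = 18  (first piece 2, then best[5]=13)
best[8] = 21  (first piece 2, then best[6]=16)
best[9] = 24  (first piece 3, then best[6]=16)
best[10] = 26  (first piece 2, then best[8]=21)
best[11] = 29  (first piece 2, then best[9]=24)
best[12] = 32  (first piece 3, then best[9]=24)
best[13] = 34  (first piece 2, then best[11]=29)
One optimal cutting: 3 + 3 + 3 + 2 + 2 → $8 + $8 + $8 + $5 + $5 = $34.

34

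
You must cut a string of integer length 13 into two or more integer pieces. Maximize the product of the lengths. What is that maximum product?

108

Fill P[k] for k=2..13: at each k try every first piece i and multiply by the better of (k−i) uncut or P[k−i].
P[2] = 1*max(1,0) = 1*1 = 1
P[3] = 1*max(2,1) = 1*2 = 2
P[4] = 2*max(2,1) = 2*2 = 4
P[5] = 2*max(3,2) = 2*3 = 6
P[6] = 3*max(3,2) = 3*3 = 9
P[7] = 2*max(5,6) = 2*6 = 12
P[8] = 2*max(6,9) = 2*9 = 18
P[9] = 3*max(6,9) = 3*9 = 27
P[10] = 2*max(8,18) = 2*18 = 36
P[11] = 2*max(9,27) = 2*27 = 54
P[12] = 3*max(9,27) = 3*27 = 81
P[13] = 2*max(11,54) = 2*54 = 108
One optimal split: 3 + 3 + 3 + 2 + 2; product 3*3*3*2*2 = 108.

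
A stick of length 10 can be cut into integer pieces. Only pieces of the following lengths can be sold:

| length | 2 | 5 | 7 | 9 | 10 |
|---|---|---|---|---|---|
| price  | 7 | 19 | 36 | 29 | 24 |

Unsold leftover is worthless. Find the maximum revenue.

43

Let f[k] be the best obtainable value from length k. For each k, try every first piece i and keep the best of price[i] + f[k−i].
f[1] = 0
f[2] = 7
f[3] = 7
f[4] = 14  (first piece 2, then f[2]=7)
f[5] = 19
f[6] = 21  (first piece 2, then f[4]=14)
f[7] = 36
f[8] = 36
f[9] = 43  (first piece 2, then f[7]=36)
f[10] = 43
One optimal cutting: pieces 7 + 2 with 1 cm of scrap → 43.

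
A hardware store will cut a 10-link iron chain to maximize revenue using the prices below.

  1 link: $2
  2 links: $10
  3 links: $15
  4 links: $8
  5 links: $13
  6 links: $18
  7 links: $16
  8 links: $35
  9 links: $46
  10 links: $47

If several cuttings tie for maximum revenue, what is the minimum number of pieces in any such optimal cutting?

4

Let r[k] be the best obtainable value from length k. For each k, try every first piece i and keep the best of price[i] + r[k−i].
r[1] = 2
r[2] = 10
r[3] = 15
r[4] = 20  (first piece 2, then r[2]=10)
r[5] = 25  (first piece 2, then r[3]=15)
r[6] = 30  (first piece 2, then r[4]=20)
r[7] = 35  (first piece 2, then r[5]=25)
r[8] = 40  (first piece 2, then r[6]=30)
r[9] = 46
r[10] = 50  (first piece 2, then r[8]=40)
Maximum revenue is $50.
Now minimize piece count subject to staying optimal: for each k, pieces[k] = 1 + min over i with p[i]+r[k−i]=r[k] of pieces[k−i].
pieces[7] = 3
pieces[8] = 3
pieces[9] = 1
pieces[10] = 4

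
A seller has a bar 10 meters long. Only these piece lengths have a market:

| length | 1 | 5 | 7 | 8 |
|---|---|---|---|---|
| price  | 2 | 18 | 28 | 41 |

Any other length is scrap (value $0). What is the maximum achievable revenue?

45

Let r[k] be the best obtainable value from length k. For each k, try every first piece i and keep the best of price[i] + r[k−i].
r[1] = 2
r[2] = 4  (first piece 1, then r[1]=2)
r[3] = 6  (first piece 1, then r[2]=4)
r[4] = 8  (first piece 1, then r[3]=6)
r[5] = max(2+8, 18+0) = 18
r[6] = max(2+18, 18+2) = 20
r[7] = max(2+20, 18+4, 28+0) = 28
r[8] = max(2+28, 18+6, 28+2, 41+0) = 41
r[9] = max(2+41, 18+8, 28+4, 41+2) = 43
r[10] = max(2+43, 18+18, 28+6, 41+4) = 45
One optimal cutting: 8 + 1 + 1 → $45.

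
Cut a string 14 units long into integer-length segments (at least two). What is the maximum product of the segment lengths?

162

Fill prod[k] for k=2..14: at each k try every first piece i and multiply by the better of (k−i) uncut or prod[k−i].
Small cases: prod[2]=1, prod[3]=2, prod[4]=4, prod[5]=6, prod[6]=9, prod[7]=12, prod[8]=18.
prod[9] = max(1*18, 2*12, 3*9, …, 7*2, 8*1) = 27
prod[10] = max(1*27, 2*18, 3*12, …, 8*2, 9*1) = 36
prod[11] = max(1*36, 2*27, 3*18, …, 9*2, 10*1) = 54
prod[12] = max(1*54, 2*36, 3*27, …, 10*2, 11*1) = 81
prod[13] = max(1*81, 2*54, 3*36, …, 11*2, 12*1) = 108
prod[14] = max(1*108, 2*81, 3*54, …, 12*2, 13*1) = 162
One optimal split: 3 + 3 + 3 + 3 + 2; product 3*3*3*3*2 = 162.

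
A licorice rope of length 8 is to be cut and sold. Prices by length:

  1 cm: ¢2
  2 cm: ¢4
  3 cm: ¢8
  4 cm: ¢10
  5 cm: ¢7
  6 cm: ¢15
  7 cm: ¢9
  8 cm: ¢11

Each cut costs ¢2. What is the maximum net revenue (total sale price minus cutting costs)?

18

Consider every possible first cut. net[k] is the best of p[i]+net[k−i] over all sellable i≤k, charging 2 whenever i<k.
net[1] = 2
net[2] = max(2+2-2, 4+0) = 4
net[3] = max(2+4-2, 4+2-2, 8+0) = 8
net[4] = max(2+8-2, 4+4-2, 8+2-2, 10+0) = 10
net[5] = max(2+10-2, 4+8-2, 8+4-2, 10+2-2, 7+0) = 10
net[6] = max(2+10-2, 4+10-2, 8+8-2, 10+4-2, 7+2-2, 15+0) = 15
net[7] = max(2+15-2, 4+10-2, 8+10-2, …, 15+2-2, 9+0) = 16
net[8] = max(2+16-2, 4+15-2, 8+10-2, …, 9+2-2, 11+0) = 18
One optimal plan: pieces 4 + 4 (1 cut) → ¢20 − ¢2 = ¢18.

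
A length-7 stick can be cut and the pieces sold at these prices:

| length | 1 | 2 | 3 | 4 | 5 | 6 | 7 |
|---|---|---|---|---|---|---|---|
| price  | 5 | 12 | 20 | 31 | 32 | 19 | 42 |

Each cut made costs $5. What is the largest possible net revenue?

Consider every possible first cut. net[k] is the best of p[i]+net[k−i] over all sellable i≤k, charging 5 whenever i<k.
net[1] = 5
net[2] = 12
net[3] = 20
net[4] = 31
net[5] = 32
net[6] = 38  (first piece 2, then net[4]=31)
net[7] = 46  (first piece 3, then net[4]=31)
One optimal plan: pieces 4 + 3 (1 cut) → $51 − $5 = $46.

46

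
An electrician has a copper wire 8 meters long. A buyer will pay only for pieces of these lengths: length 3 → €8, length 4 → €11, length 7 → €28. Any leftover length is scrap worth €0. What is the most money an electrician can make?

28

Build best[k] bottom-up: best[k] = max over allowed piece i of (p[i] + best[k−i]).
best[1] = 0
best[2] = 0
best[3] = 8
best[4] = 11
best[5] = 11
best[6] = 16  (first piece 3, then best[3]=8)
best[7] = 28
best[8] = 28
One optimal cutting: pieces 7 with 1 meter of scrap → €28.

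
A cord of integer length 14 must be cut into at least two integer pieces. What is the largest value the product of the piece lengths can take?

Define f[k] = max over 1≤i<k of i · max(k−i, f[k−i]); the inner max lets the remainder stay uncut if that's better.
f[2] = 1×max(1,0) = 1×1 = 1
f[3] = 1×max(2,1) = 1×2 = 2
f[4] = 2×max(2,1) = 2×2 = 4
f[5] = 2×max(3,2) = 2×3 = 6
f[6] = 3×max(3,2) = 3×3 = 9
f[7] = 2×max(5,6) = 2×6 = 12
f[8] = 2×max(6,9) = 2×9 = 18
f[9] = 3×max(6,9) = 3×9 = 27
f[10] = 2×max(8,18) = 2×18 = 36
f[11] = 2×max(9,27) = 2×27 = 54
f[12] = 3×max(9,27) = 3×27 = 81
f[13] = 2×max(11,54) = 2×54 = 108
f[14] = 2×max(12,81) = 2×81 = 162
One optimal split: 3 + 3 + 3 + 3 + 2; product 3×3×3×3×2 = 162.

162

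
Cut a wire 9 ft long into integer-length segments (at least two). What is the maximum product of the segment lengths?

27

Fill f[k] for k=2..9: at each k try every first piece i and multiply by the better of (k−i) uncut or f[k−i].
f[2] = 1×max(1,0) = 1×1 = 1
f[3] = max(1×2, 2×1) = 2
f[4] = max(1×3, 2×2, 3×1) = 4
f[5] = max(1×4, 2×3, 3×2, 4×1) = 6
f[6] = max(1×6, 2×4, 3×3, 4×2, 5×1) = 9
f[7] = max(1×9, 2×6, 3×4, 4×3, 5×2, 6×1) = 12
f[8] = max(1×12, 2×9, 3×6, …, 6×2, 7×1) = 18
f[9] = max(1×18, 2×12, 3×9, …, 7×2, 8×1) = 27
One optimal split: 3 + 3 + 3; product 3×3×3 = 27.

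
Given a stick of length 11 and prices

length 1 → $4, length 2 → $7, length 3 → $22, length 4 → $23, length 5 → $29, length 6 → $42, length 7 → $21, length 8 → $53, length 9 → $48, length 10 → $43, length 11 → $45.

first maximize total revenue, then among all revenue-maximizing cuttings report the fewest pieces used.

2

Let r[k] be the best obtainable value from length k. For each k, try every first piece i and keep the best of price[i] + r[k−i].
r[1] = 4
r[2] = 8  (first piece 1, then r[1]=4)
r[3] = 22
r[4] = 26  (first piece 1, then r[3]=22)
r[5] = 30  (first piece 1, then r[4]=26)
r[6] = 44  (first piece 3, then r[3]=22)
r[7] = 48  (first piece 1, then r[6]=44)
r[8] = 53
r[9] = 66  (first piece 3, then r[6]=44)
r[10] = 70  (first piece 1, then r[9]=66)
r[11] = 75  (first piece 3, then r[8]=53)
Maximum revenue is $75.
Now minimize piece count subject to staying optimal: for each k, pieces[k] = 1 + min over i with p[i]+r[k−i]=r[k] of pieces[k−i].
pieces[8] = 1
pieces[9] = 3
pieces[10] = 4
pieces[11] = 2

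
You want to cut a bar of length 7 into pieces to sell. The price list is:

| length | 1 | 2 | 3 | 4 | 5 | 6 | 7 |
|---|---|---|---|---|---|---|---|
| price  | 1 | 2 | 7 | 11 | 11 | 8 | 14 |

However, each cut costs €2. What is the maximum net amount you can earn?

16

Let r[k] be the best obtainable value from length k. For each k, try every first piece i and keep the best of price[i] + r[k−i] minus the 2 cut fee when i<k.
r[1] = 1
r[2] = 2
r[3] = 7
r[4] = 11
r[5] = 11
r[6] = 12  (first piece 3, then r[3]=7)
r[7] = 16  (first piece 3, then r[4]=11)
One optimal plan: pieces 4 + 3 (1 cut) → €18 − €2 = €16.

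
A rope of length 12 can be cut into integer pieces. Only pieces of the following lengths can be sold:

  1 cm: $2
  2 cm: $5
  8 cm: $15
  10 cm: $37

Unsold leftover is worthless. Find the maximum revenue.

Build f[k] bottom-up: f[k] = max over allowed piece i of (p[i] + f[k−i]).
f[1] = 2
f[2] = max(2+2, 5+0) = 5
f[3] = max(2+5, 5+2) = 7
f[4] = max(2+7, 5+5) = 10
f[5] = max(2+10, 5+7) = 12
f[6] = max(2+12, 5+10) = 15
f[7] = max(2+15, 5+12) = 17
f[8] = max(2+17, 5+15, 15+0) = 20
f[9] = max(2+20, 5+17, 15+2) = 22
f[10] = max(2+22, 5+20, 15+5, 37+0) = 37
f[11] = max(2+37, 5+22, 15+7, 37+2) = 39
f[12] = max(2+39, 5+37, 15+10, 37+5) = 42
One optimal cutting: 10 + 2 → $42.

42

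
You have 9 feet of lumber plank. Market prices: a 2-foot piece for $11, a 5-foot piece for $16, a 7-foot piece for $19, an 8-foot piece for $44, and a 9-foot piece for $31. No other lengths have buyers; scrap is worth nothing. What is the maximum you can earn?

Consider every possible first cut. r[k] is the best of p[i]+r[k−i] over all sellable i≤k.
r[1] = 0
r[2] = 11
r[3] = 11
r[4] = 22  (first piece 2, then r[2]=11)
r[5] = 22
r[6] = 33  (first piece 2, then r[4]=22)
r[7] = 33
r[8] = 44  (first piece 2, then r[6]=33)
r[9] = 44
One optimal cutting: pieces 2 + 2 + 2 + 2 with 1 foot of scrap → $44.

44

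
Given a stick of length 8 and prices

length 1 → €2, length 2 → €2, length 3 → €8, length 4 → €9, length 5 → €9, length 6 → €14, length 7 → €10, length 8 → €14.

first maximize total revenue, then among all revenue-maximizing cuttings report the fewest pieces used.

Let r[k] be the best obtainable value from length k. For each k, try every first piece i and keep the best of price[i] + r[k−i].
r[1] = 2
r[2] = max(2+2, 2+0) = 4
r[3] = max(2+4, 2+2, 8+0) = 8
r[4] = max(2+8, 2+4, 8+2, 9+0) = 10
r[5] = max(2+10, 2+8, 8+4, 9+2, 9+0) = 12
r[6] = max(2+12, 2+10, 8+8, 9+4, 9+2, 14+0) = 16
r[7] = max(2+16, 2+12, 8+10, …, 14+2, 10+0) = 18
r[8] = max(2+18, 2+16, 8+12, …, 10+2, 14+0) = 20
Maximum revenue is €20.
Now minimize piece count subject to staying optimal: for each k, pieces[k] = 1 + min over i with p[i]+r[k−i]=r[k] of pieces[k−i].
pieces[5] = 3
pieces[6] = 2
pieces[7] = 3
pieces[8] = 4

4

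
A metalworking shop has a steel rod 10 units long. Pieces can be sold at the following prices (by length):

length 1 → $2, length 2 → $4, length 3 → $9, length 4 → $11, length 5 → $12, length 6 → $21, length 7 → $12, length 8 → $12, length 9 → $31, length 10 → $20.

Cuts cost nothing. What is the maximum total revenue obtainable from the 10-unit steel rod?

Consider every possible first cut. v[k] is the best of p[i]+v[k−i] over all sellable i≤k.
v[1] = 2
v[2] = max(2+2, 4+0) = 4
v[3] = max(2+4, 4+2, 9+0) = 9
v[4] = max(2+9, 4+4, 9+2, 11+0) = 11
v[5] = max(2+11, 4+9, 9+4, 11+2, 12+0) = 13
v[6] = max(2+13, 4+11, 9+9, 11+4, 12+2, 21+0) = 21
v[7] = max(2+21, 4+13, 9+11, …, 21+2, 12+0) = 23
v[8] = max(2+23, 4+21, 9+13, …, 12+2, 12+0) = 25
v[9] = max(2+25, 4+23, 9+21, …, 12+2, 31+0) = 31
v[10] = max(2+31, 4+25, 9+23, …, 31+2, 20+0) = 33
One optimal cutting: 9 + 1 → $31 + $2 = $33.

33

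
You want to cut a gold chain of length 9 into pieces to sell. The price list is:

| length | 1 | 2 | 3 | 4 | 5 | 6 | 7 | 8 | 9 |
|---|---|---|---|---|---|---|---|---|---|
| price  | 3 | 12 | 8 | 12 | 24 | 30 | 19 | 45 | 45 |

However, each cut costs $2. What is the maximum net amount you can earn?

Let net[k] be the best obtainable value from length k. For each k, try every first piece i and keep the best of price[i] + net[k−i] minus the 2 cut fee when i<k.
net[1] = 3
net[2] = 12
net[3] = 13  (first piece 1, then net[2]=12)
net[4] = 22  (first piece 2, then net[2]=12)
net[5] = 24
net[6] = 32  (first piece 2, then net[4]=22)
net[7] = 34  (first piece 2, then net[5]=24)
net[8] = 45
net[9] = 46  (first piece 1, then net[8]=45)
One optimal plan: pieces 8 + 1 (1 cut) → $48 − $2 = $46.

46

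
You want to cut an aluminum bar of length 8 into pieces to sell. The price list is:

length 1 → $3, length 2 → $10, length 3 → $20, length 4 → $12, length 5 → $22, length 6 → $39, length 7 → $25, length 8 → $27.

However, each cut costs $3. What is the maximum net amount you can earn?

46

Let net[k] be the best obtainable value from length k. For each k, try every first piece i and keep the best of price[i] + net[k−i] minus the 3 cut fee when i<k.
net[1] = 3
net[2] = 10
net[3] = 20
net[4] = 20  (first piece 1, then net[3]=20)
net[5] = 27  (first piece 2, then net[3]=20)
net[6] = 39
net[7] = 39  (first piece 1, then net[6]=39)
net[8] = 46  (first piece 2, then net[6]=39)
One optimal plan: pieces 6 + 2 (1 cut) → $49 − $3 = $46.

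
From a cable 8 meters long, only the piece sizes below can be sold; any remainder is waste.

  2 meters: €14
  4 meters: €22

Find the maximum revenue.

Build r[k] bottom-up: r[k] = max over allowed piece i of (p[i] + r[k−i]).
r[1] = 0
r[2] = 14
r[3] = 14
r[4] = max(14+14, 22+0) = 28
r[5] = max(14+14, 22+0) = 28
r[6] = max(14+28, 22+14) = 42
r[7] = max(14+28, 22+14) = 42
r[8] = max(14+42, 22+28) = 56
One optimal cutting: 2 + 2 + 2 + 2 → €56.

56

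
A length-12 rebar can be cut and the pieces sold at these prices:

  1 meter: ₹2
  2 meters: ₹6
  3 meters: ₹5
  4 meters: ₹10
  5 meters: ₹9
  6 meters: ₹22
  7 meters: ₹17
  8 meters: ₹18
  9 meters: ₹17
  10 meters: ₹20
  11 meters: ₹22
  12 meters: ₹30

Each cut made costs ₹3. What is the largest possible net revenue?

Let r[k] be the best obtainable value from length k. For each k, try every first piece i and keep the best of price[i] + r[k−i] minus the 3 cut fee when i<k.
r[1] = 2
r[2] = max(2+2-3, 6+0) = 6
r[3] = max(2+6-3, 6+2-3, 5+0) = 5
r[4] = max(2+5-3, 6+6-3, 5+2-3, 10+0) = 10
r[5] = max(2+10-3, 6+5-3, 5+6-3, 10+2-3, 9+0) = 9
r[6] = max(2+9-3, 6+10-3, 5+5-3, 10+6-3, 9+2-3, 22+0) = 22
r[7] = max(2+22-3, 6+9-3, 5+10-3, …, 22+2-3, 17+0) = 21
r[8] = max(2+21-3, 6+22-3, 5+9-3, …, 17+2-3, 18+0) = 25
r[9] = max(2+25-3, 6+21-3, 5+22-3, …, 18+2-3, 17+0) = 24
r[10] = max(2+24-3, 6+25-3, 5+21-3, …, 17+2-3, 20+0) = 29
r[11] = max(2+29-3, 6+24-3, 5+25-3, …, 20+2-3, 22+0) = 28
r[12] = max(2+28-3, 6+29-3, 5+24-3, …, 22+2-3, 30+0) = 41
One optimal plan: pieces 6 + 6 (1 cut) → ₹44 − ₹3 = ₹41.

41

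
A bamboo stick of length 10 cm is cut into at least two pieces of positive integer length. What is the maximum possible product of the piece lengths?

Let f[k] be the best product for length k (with at least one cut). For each first piece i, the rest contributes max(k−i, f[k−i]).
Small cases: f[2]=1, f[3]=2, f[4]=4, f[5]=6.
f[6] = max(1*6, 2*4, 3*3, 4*2, 5*1) = 9
f[7] = max(1*9, 2*6, 3*4, 4*3, 5*2, 6*1) = 12
f[8] = max(1*12, 2*9, 3*6, …, 6*2, 7*1) = 18
f[9] = max(1*18, 2*12, 3*9, …, 7*2, 8*1) = 27
f[10] = max(1*27, 2*18, 3*12, …, 8*2, 9*1) = 36
One optimal split: 3 + 3 + 2 + 2; product 3*3*2*2 = 36.

36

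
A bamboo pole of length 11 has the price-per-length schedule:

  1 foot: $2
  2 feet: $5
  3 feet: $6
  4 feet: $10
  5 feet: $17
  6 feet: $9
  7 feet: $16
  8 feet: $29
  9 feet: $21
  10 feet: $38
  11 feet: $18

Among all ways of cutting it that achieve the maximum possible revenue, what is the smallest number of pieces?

2

Consider every possible first cut. r[k] is the best of p[i]+r[k−i] over all sellable i≤k.
r[1] = 2
r[2] = 5
r[3] = 7  (first piece 1, then r[2]=5)
r[4] = 10  (first piece 2, then r[2]=5)
r[5] = 17
r[6] = 19  (first piece 1, then r[5]=17)
r[7] = 22  (first piece 2, then r[5]=17)
r[8] = 29
r[9] = 31  (first piece 1, then r[8]=29)
r[10] = 38
r[11] = 40  (first piece 1, then r[10]=38)
Maximum revenue is $40.
Now minimize piece count subject to staying optimal: for each k, pieces[k] = 1 + min over i with p[i]+r[k−i]=r[k] of pieces[k−i].
pieces[8] = 1
pieces[9] = 2
pieces[10] = 1
pieces[11] = 2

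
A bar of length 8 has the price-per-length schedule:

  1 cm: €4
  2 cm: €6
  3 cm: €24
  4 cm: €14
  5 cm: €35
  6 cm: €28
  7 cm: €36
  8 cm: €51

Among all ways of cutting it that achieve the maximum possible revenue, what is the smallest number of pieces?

Let r[k] be the best obtainable value from length k. For each k, try every first piece i and keep the best of price[i] + r[k−i].
r[1] = 4
r[2] = 8  (first piece 1, then r[1]=4)
r[3] = 24
r[4] = 28  (first piece 1, then r[3]=24)
r[5] = 35
r[6] = 48  (first piece 3, then r[3]=24)
r[7] = 52  (first piece 1, then r[6]=48)
r[8] = 59  (first piece 3, then r[5]=35)
Maximum revenue is €59.
Now minimize piece count subject to staying optimal: for each k, pieces[k] = 1 + min over i with p[i]+r[k−i]=r[k] of pieces[k−i].
pieces[5] = 1
pieces[6] = 2
pieces[7] = 3
pieces[8] = 2

2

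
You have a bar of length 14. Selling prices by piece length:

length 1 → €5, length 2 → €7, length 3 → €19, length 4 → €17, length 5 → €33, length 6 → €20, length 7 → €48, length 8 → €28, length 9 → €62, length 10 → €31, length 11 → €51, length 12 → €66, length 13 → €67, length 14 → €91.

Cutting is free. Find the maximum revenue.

Build R[k] bottom-up: R[k] = max over allowed piece i of (p[i] + R[k−i]).
R[1] = 5
R[2] = max(5+5, 7+0) = 10
R[3] = max(5+10, 7+5, 19+0) = 19
R[4] = max(5+19, 7+10, 19+5, 17+0) = 24
R[5] = max(5+24, 7+19, 19+10, 17+5, 33+0) = 33
R[6] = max(5+33, 7+24, 19+19, 17+10, 33+5, 20+0) = 38
R[7] = max(5+38, 7+33, 19+24, …, 20+5, 48+0) = 48
R[8] = max(5+48, 7+38, 19+33, …, 48+5, 28+0) = 53
R[9] = max(5+53, 7+48, 19+38, …, 28+5, 62+0) = 62
R[10] = max(5+62, 7+53, 19+48, …, 62+5, 31+0) = 67
R[11] = max(5+67, 7+62, 19+53, …, 31+5, 51+0) = 72
R[12] = max(5+72, 7+67, 19+62, …, 51+5, 66+0) = 81
R[13] = max(5+81, 7+72, 19+67, …, 66+5, 67+0) = 86
R[14] = max(5+86, 7+81, 19+72, …, 67+5, 91+0) = 96
One optimal cutting: 7 + 7 → €48 + €48 = €96.

96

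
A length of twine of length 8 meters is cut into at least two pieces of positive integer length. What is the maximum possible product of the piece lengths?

Define f[k] = max over 1≤i<k of i · max(k−i, f[k−i]); the inner max lets the remainder stay uncut if that's better.
f[2] = 1·max(1,0) = 1·1 = 1
f[3] = max(1·2, 2·1) = 2
f[4] = max(1·3, 2·2, 3·1) = 4
f[5] = max(1·4, 2·3, 3·2, 4·1) = 6
f[6] = max(1·6, 2·4, 3·3, 4·2, 5·1) = 9
f[7] = max(1·9, 2·6, 3·4, 4·3, 5·2, 6·1) = 12
f[8] = max(1·12, 2·9, 3·6, …, 6·2, 7·1) = 18
One optimal split: 3 + 3 + 2; product 3·3·2 = 18.

18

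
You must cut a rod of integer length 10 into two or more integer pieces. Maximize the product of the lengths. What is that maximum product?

Define f[k] = max over 1≤i<k of i · max(k−i, f[k−i]); the inner max lets the remainder stay uncut if that's better.
f[2] = 1·max(1,0) = 1·1 = 1
f[3] = max(1·2, 2·1) = 2
f[4] = max(1·3, 2·2, 3·1) = 4
f[5] = max(1·4, 2·3, 3·2, 4·1) = 6
f[6] = max(1·6, 2·4, 3·3, 4·2, 5·1) = 9
f[7] = max(1·9, 2·6, 3·4, 4·3, 5·2, 6·1) = 12
f[8] = max(1·12, 2·9, 3·6, …, 6·2, 7·1) = 18
f[9] = max(1·18, 2·12, 3·9, …, 7·2, 8·1) = 27
f[10] = max(1·27, 2·18, 3·12, …, 8·2, 9·1) = 36
One optimal split: 3 + 3 + 2 + 2; product 3·3·2·2 = 36.

36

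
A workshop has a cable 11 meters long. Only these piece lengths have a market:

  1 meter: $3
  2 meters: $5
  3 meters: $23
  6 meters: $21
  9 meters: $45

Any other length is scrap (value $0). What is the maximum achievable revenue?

75

Consider every possible first cut. best[k] is the best of p[i]+best[k−i] over all sellable i≤k.
best[1] = 3
best[2] = 6  (first piece 1, then best[1]=3)
best[3] = 23
best[4] = 26  (first piece 1, then best[3]=23)
best[5] = 29  (first piece 1, then best[4]=26)
best[6] = 46  (first piece 3, then best[3]=23)
best[7] = 49  (first piece 1, then best[6]=46)
best[8] = 52  (first piece 1, then best[7]=49)
best[9] = 69  (first piece 3, then best[6]=46)
best[10] = 72  (first piece 1, then best[9]=69)
best[11] = 75  (first piece 1, then best[10]=72)
One optimal cutting: 3 + 3 + 3 + 1 + 1 → $75.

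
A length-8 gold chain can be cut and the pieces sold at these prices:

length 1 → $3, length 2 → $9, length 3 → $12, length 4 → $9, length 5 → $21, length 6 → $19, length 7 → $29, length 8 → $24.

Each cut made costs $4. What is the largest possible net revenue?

29

Consider every possible first cut. net[k] is the best of p[i]+net[k−i] over all sellable i≤k, charging 4 whenever i<k.
net[1] = 3
net[2] = 9
net[3] = 12
net[4] = 14  (first piece 2, then net[2]=9)
net[5] = 21
net[6] = 20  (first piece 1, then net[5]=21)
net[7] = 29
net[8] = 29  (first piece 3, then net[5]=21)
One optimal plan: pieces 5 + 3 (1 cut) → $33 − $4 = $29.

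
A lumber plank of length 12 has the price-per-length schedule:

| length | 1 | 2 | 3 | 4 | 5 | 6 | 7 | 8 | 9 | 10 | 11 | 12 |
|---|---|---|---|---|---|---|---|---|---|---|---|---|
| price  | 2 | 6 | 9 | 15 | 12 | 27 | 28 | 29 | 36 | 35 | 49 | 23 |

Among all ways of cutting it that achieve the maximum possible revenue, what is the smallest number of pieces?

2

Consider every possible first cut. r[k] is the best of p[i]+r[k−i] over all sellable i≤k.
r[1] = 2
r[2] = max(2+2, 6+0) = 6
r[3] = max(2+6, 6+2, 9+0) = 9
r[4] = max(2+9, 6+6, 9+2, 15+0) = 15
r[5] = max(2+15, 6+9, 9+6, 15+2, 12+0) = 17
r[6] = max(2+17, 6+15, 9+9, 15+6, 12+2, 27+0) = 27
r[7] = max(2+27, 6+17, 9+15, …, 27+2, 28+0) = 29
r[8] = max(2+29, 6+27, 9+17, …, 28+2, 29+0) = 33
r[9] = max(2+33, 6+29, 9+27, …, 29+2, 36+0) = 36
r[10] = max(2+36, 6+33, 9+29, …, 36+2, 35+0) = 42
r[11] = max(2+42, 6+36, 9+33, …, 35+2, 49+0) = 49
r[12] = max(2+49, 6+42, 9+36, …, 49+2, 23+0) = 54
Maximum revenue is $54.
Now minimize piece count subject to staying optimal: for each k, pieces[k] = 1 + min over i with p[i]+r[k−i]=r[k] of pieces[k−i].
pieces[9] = 1
pieces[10] = 2
pieces[11] = 1
pieces[12] = 2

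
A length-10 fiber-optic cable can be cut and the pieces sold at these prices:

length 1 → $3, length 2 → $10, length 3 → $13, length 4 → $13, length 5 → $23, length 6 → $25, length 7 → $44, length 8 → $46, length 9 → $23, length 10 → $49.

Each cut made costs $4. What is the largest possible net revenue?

53

Build v[k] bottom-up: v[k] = max over allowed piece i of (p[i] + v[k−i]) − 4 per cut.
v[1] = 3
v[2] = max(3+3-4, 10+0) = 10
v[3] = max(3+10-4, 10+3-4, 13+0) = 13
v[4] = max(3+13-4, 10+10-4, 13+3-4, 13+0) = 16
v[5] = max(3+16-4, 10+13-4, 13+10-4, 13+3-4, 23+0) = 23
v[6] = max(3+23-4, 10+16-4, 13+13-4, 13+10-4, 23+3-4, 25+0) = 25
v[7] = max(3+25-4, 10+23-4, 13+16-4, …, 25+3-4, 44+0) = 44
v[8] = max(3+44-4, 10+25-4, 13+23-4, …, 44+3-4, 46+0) = 46
v[9] = max(3+46-4, 10+44-4, 13+25-4, …, 46+3-4, 23+0) = 50
v[10] = max(3+50-4, 10+46-4, 13+44-4, …, 23+3-4, 49+0) = 53
One optimal plan: pieces 7 + 3 (1 cut) → $57 − $4 = $53.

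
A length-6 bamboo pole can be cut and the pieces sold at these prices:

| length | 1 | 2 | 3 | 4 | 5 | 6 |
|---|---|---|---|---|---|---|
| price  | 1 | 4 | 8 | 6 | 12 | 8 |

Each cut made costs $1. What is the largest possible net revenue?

15

Build net[k] bottom-up: net[k] = max over allowed piece i of (p[i] + net[k−i]) − 1 per cut.
net[1] = 1
net[2] = max(1+1-1, 4+0) = 4
net[3] = max(1+4-1, 4+1-1, 8+0) = 8
net[4] = max(1+8-1, 4+4-1, 8+1-1, 6+0) = 8
net[5] = max(1+8-1, 4+8-1, 8+4-1, 6+1-1, 12+0) = 12
net[6] = max(1+12-1, 4+8-1, 8+8-1, 6+4-1, 12+1-1, 8+0) = 15
One optimal plan: pieces 3 + 3 (1 cut) → $16 − $1 = $15.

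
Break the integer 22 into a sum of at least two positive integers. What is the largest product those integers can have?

Define m[k] = max over 1≤i<k of i · max(k−i, m[k−i]); the inner max lets the remainder stay uncut if that's better.
m[2] = 1×max(1,0) = 1×1 = 1
m[3] = max(1×2, 2×1) = 2
m[4] = max(1×3, 2×2, 3×1) = 4
m[5] = max(1×4, 2×3, 3×2, 4×1) = 6
m[6] = max(1×6, 2×4, 3×3, 4×2, 5×1) = 9
m[7] = max(1×9, 2×6, 3×4, 4×3, 5×2, 6×1) = 12
m[8] = max(1×12, 2×9, 3×6, …, 6×2, 7×1) = 18
m[9] = max(1×18, 2×12, 3×9, …, 7×2, 8×1) = 27
m[10] = max(1×27, 2×18, 3×12, …, 8×2, 9×1) = 36
m[11] = max(1×36, 2×27, 3×18, …, 9×2, 10×1) = 54
m[12] = max(1×54, 2×36, 3×27, …, 10×2, 11×1) = 81
m[13] = max(1×81, 2×54, 3×36, …, 11×2, 12×1) = 108
m[14] = max(1×108, 2×81, 3×54, …, 12×2, 13×1) = 162
m[15] = max(1×162, 2×108, 3×81, …, 13×2, 14×1) = 243
m[16] = max(1×243, 2×162, 3×108, …, 14×2, 15×1) = 324
m[17] = max(1×324, 2×243, 3×162, …, 15×2, 16×1) = 486
m[18] = max(1×486, 2×324, 3×243, …, 16×2, 17×1) = 729
m[19] = max(1×729, 2×486, 3×324, …, 17×2, 18×1) = 972
m[20] = max(1×972, 2×729, 3×486, …, 18×2, 19×1) = 1458
m[21] = max(1×1458, 2×972, 3×729, …, 19×2, 20×1) = 2187
m[22] = max(1×2187, 2×1458, 3×972, …, 20×2, 21×1) = 2916
One optimal split: 3 + 3 + 3 + 3 + 3 + 3 + 2 + 2; product 3×3×3×3×3×3×2×2 = 2916.

2916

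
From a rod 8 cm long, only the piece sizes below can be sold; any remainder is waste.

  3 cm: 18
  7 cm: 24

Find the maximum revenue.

36

Consider every possible first cut. f[k] is the best of p[i]+f[k−i] over all sellable i≤k.
f[1] = 0
f[2] = 0
f[3] = 18
f[4] = 18
f[5] = 18
f[6] = 36  (first piece 3, then f[3]=18)
f[7] = max(18+18, 24+0) = 36
f[8] = max(18+18, 24+0) = 36
One optimal cutting: pieces 3 + 3 with 2 cm of scrap → 36.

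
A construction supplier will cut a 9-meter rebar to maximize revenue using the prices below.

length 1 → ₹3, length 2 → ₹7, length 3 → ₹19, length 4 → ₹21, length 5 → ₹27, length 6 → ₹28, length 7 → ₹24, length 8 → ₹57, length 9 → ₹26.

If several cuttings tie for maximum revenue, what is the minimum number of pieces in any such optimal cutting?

Build r[k] bottom-up: r[k] = max over allowed piece i of (p[i] + r[k−i]).
r[1] = 3
r[2] = max(3+3, 7+0) = 7
r[3] = max(3+7, 7+3, 19+0) = 19
r[4] = max(3+19, 7+7, 19+3, 21+0) = 22
r[5] = max(3+22, 7+19, 19+7, 21+3, 27+0) = 27
r[6] = max(3+27, 7+22, 19+19, 21+7, 27+3, 28+0) = 38
r[7] = max(3+38, 7+27, 19+22, …, 28+3, 24+0) = 41
r[8] = max(3+41, 7+38, 19+27, …, 24+3, 57+0) = 57
r[9] = max(3+57, 7+41, 19+38, …, 57+3, 26+0) = 60
Maximum revenue is ₹60.
Now minimize piece count subject to staying optimal: for each k, pieces[k] = 1 + min over i with p[i]+r[k−i]=r[k] of pieces[k−i].
pieces[6] = 2
pieces[7] = 3
pieces[8] = 1
pieces[9] = 2

2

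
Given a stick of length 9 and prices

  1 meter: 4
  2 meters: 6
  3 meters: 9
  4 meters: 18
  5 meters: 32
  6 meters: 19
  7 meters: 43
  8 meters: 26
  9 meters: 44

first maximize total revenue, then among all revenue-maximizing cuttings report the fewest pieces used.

3

Build r[k] bottom-up: r[k] = max over allowed piece i of (p[i] + r[k−i]).
r[1] = 4
r[2] = 8  (first piece 1, then r[1]=4)
r[3] = 12  (first piece 1, then r[2]=8)
r[4] = 18
r[5] = 32
r[6] = 36  (first piece 1, then r[5]=32)
r[7] = 43
r[8] = 47  (first piece 1, then r[7]=43)
r[9] = 51  (first piece 1, then r[8]=47)
Maximum revenue is 51.
Now minimize piece count subject to staying optimal: for each k, pieces[k] = 1 + min over i with p[i]+r[k−i]=r[k] of pieces[k−i].
pieces[6] = 2
pieces[7] = 1
pieces[8] = 2
pieces[9] = 3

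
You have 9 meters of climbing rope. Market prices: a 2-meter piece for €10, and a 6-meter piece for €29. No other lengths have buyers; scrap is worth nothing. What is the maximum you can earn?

40

Consider every possible first cut. r[k] is the best of p[i]+r[k−i] over all sellable i≤k.
r[1] = 0
r[2] = 10
r[3] = 10
r[4] = 20  (first piece 2, then r[2]=10)
r[5] = 20
r[6] = max(10+20, 29+0) = 30
r[7] = max(10+20, 29+0) = 30
r[8] = max(10+30, 29+10) = 40
r[9] = max(10+30, 29+10) = 40
One optimal cutting: pieces 2 + 2 + 2 + 2 with 1 meter of scrap → €40.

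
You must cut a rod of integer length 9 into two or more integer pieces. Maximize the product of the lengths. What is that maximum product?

27

Let f[k] be the best product for length k (with at least one cut). For each first piece i, the rest contributes max(k−i, f[k−i]).
f[2] = 1*max(1,0) = 1*1 = 1
f[3] = max(1*2, 2*1) = 2
f[4] = max(1*3, 2*2, 3*1) = 4
f[5] = max(1*4, 2*3, 3*2, 4*1) = 6
f[6] = max(1*6, 2*4, 3*3, 4*2, 5*1) = 9
f[7] = max(1*9, 2*6, 3*4, 4*3, 5*2, 6*1) = 12
f[8] = max(1*12, 2*9, 3*6, …, 6*2, 7*1) = 18
f[9] = max(1*18, 2*12, 3*9, …, 7*2, 8*1) = 27
One optimal split: 3 + 3 + 3; product 3*3*3 = 27.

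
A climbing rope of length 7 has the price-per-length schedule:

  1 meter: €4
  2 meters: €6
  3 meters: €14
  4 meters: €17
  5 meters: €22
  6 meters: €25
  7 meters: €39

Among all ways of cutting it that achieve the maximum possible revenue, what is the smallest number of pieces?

1

Let r[k] be the best obtainable value from length k. For each k, try every first piece i and keep the best of price[i] + r[k−i].
r[1] = 4
r[2] = 8  (first piece 1, then r[1]=4)
r[3] = 14
r[4] = 18  (first piece 1, then r[3]=14)
r[5] = 22  (first piece 1, then r[4]=18)
r[6] = 28  (first piece 3, then r[3]=14)
r[7] = 39
Maximum revenue is €39.
Now minimize piece count subject to staying optimal: for each k, pieces[k] = 1 + min over i with p[i]+r[k−i]=r[k] of pieces[k−i].
pieces[4] = 2
pieces[5] = 1
pieces[6] = 2
pieces[7] = 1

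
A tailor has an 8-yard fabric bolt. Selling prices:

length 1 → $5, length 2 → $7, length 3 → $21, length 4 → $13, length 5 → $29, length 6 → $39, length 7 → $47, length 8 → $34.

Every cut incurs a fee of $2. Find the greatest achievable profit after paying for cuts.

50

Build r[k] bottom-up: r[k] = max over allowed piece i of (p[i] + r[k−i]) − 2 per cut.
r[1] = 5
r[2] = 8  (first piece 1, then r[1]=5)
r[3] = 21
r[4] = 24  (first piece 1, then r[3]=21)
r[5] = 29
r[6] = 40  (first piece 3, then r[3]=21)
r[7] = 47
r[8] = 50  (first piece 1, then r[7]=47)
One optimal plan: pieces 7 + 1 (1 cut) → $52 − $2 = $50.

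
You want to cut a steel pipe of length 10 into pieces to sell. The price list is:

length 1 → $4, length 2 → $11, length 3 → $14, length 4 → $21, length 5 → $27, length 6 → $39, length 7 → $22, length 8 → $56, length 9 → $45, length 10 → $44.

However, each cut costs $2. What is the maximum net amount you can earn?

65

Consider every possible first cut. v[k] is the best of p[i]+v[k−i] over all sellable i≤k, charging 2 whenever i<k.
v[1] = 4
v[2] = max(4+4-2, 11+0) = 11
v[3] = max(4+11-2, 11+4-2, 14+0) = 14
v[4] = max(4+14-2, 11+11-2, 14+4-2, 21+0) = 21
v[5] = max(4+21-2, 11+14-2, 14+11-2, 21+4-2, 27+0) = 27
v[6] = max(4+27-2, 11+21-2, 14+14-2, 21+11-2, 27+4-2, 39+0) = 39
v[7] = max(4+39-2, 11+27-2, 14+21-2, …, 39+4-2, 22+0) = 41
v[8] = max(4+41-2, 11+39-2, 14+27-2, …, 22+4-2, 56+0) = 56
v[9] = max(4+56-2, 11+41-2, 14+39-2, …, 56+4-2, 45+0) = 58
v[10] = max(4+58-2, 11+56-2, 14+41-2, …, 45+4-2, 44+0) = 65
One optimal plan: pieces 8 + 2 (1 cut) → $67 − $2 = $65.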